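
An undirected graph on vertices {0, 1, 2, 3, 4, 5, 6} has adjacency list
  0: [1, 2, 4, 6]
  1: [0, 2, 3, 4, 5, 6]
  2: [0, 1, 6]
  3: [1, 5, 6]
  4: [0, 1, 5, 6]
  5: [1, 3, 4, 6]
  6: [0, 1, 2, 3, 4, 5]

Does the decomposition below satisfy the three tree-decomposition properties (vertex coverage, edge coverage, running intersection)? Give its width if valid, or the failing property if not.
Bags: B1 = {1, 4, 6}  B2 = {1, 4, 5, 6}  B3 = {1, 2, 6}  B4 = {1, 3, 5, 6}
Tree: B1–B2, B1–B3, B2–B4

No — vertex 0 appears in no bag.

A tree decomposition must satisfy three properties: every vertex lies in some bag; for every edge, both endpoints lie together in some bag; and for every vertex, the bags containing it form a connected subtree. Here vertex 0 appears in no bag, so the decomposition is invalid.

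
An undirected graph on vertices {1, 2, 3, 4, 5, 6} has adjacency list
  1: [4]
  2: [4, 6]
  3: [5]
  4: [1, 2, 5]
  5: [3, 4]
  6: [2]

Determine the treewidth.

A width-1 tree decomposition is:
Bags: B1 = {1, 4}  B2 = {4, 5}  B3 = {2, 4}  B4 = {2, 6}  B5 = {3, 5}
Tree: B1–B2, B2–B3, B3–B4, B2–B5
Each bag holds 2 vertices, so the decomposition has width 1, which upper-bounds the treewidth. Any graph with an edge has treewidth ≥ 1, and G has the edge 4–1. Hence tw(G) = 1 exactly.

1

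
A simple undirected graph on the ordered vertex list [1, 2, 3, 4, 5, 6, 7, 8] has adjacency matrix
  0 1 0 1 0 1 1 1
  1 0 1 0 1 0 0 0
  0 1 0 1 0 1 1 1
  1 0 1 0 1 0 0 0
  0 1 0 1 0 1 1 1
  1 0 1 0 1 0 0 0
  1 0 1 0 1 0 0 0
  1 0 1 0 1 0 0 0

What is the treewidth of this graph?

3

A width-3 tree decomposition is:
Bags: B1 = {1, 3, 5, 7}  B2 = {1, 2, 3, 5}  B3 = {1, 3, 5, 6}  B4 = {1, 3, 4, 5}  B5 = {1, 3, 5, 8}
Tree: B1–B2, B2–B3, B3–B4, B4–B5
The largest bag has 4 vertices, giving width 3; this decomposition certifies tw(G) ≤ 3. For the lower bound: the 4 vertex sets {1,7}, {2,5}, {3}, {6} are disjoint, each induces a connected subgraph, and every pair is joined by at least one edge of G. Contracting each set to a single vertex therefore yields K_{4} as a minor, and since treewidth is minor-monotone, tw(G) ≥ tw(K_{4}) = 3. The upper and lower bounds meet at 3, so that is the treewidth.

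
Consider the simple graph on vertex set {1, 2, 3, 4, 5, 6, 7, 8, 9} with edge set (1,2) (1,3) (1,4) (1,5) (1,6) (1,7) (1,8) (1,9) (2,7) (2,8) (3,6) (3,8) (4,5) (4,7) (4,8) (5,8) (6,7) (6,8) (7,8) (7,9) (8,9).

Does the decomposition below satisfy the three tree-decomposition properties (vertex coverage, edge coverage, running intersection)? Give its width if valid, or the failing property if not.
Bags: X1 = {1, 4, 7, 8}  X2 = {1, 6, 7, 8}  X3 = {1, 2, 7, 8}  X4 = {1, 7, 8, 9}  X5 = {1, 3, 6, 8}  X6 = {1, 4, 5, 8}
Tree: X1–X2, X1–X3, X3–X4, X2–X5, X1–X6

Vertex coverage: the bags together contain {1, 2, 3, 4, 5, 6, 7, 8, 9}, the full vertex set. Edge coverage: each edge of G has both endpoints in at least one bag. Running intersection: for every vertex, the bags containing it form a connected subtree. All three properties hold, so this is a valid tree decomposition of width max|bag| − 1 = 3, and hence tw(G) ≤ 3.

Yes; width 3.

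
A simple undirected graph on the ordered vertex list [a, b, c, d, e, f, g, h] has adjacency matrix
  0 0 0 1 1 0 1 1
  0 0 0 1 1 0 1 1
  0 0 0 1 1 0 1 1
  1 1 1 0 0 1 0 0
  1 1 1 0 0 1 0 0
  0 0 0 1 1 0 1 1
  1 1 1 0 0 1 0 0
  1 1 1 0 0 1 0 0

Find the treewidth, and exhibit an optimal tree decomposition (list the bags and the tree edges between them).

Treewidth 4.
Bags: B1 = {a, b, c, f, g}  B2 = {a, b, c, f, h}  B3 = {a, b, c, d, f}  B4 = {a, b, c, e, f}
Tree: B1–B2, B2–B3, B3–B4

Every bag has size at most 5, so the width is 5 − 1 = 4 and tw(G) ≤ 4. For the lower bound: the 5 vertex sets {b,g}, {a,h}, {d,f}, {c}, {e} are disjoint, each induces a connected subgraph, and every pair is joined by at least one edge of G. Contracting each set to a single vertex therefore yields K_{5} as a minor, and since treewidth is minor-monotone, tw(G) ≥ tw(K_{5}) = 4. The upper and lower bounds meet at 4, so that is the treewidth.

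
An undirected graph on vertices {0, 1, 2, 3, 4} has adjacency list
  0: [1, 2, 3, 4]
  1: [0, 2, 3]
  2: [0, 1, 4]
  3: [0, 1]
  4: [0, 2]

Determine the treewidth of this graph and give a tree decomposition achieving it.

The largest bag has 3 vertices, giving width 2; this decomposition certifies tw(G) ≤ 2. On the other hand G contains the 3-clique {0, 1, 2}. A clique must lie in a single bag of any decomposition, so no decomposition can have width below 2. Hence tw(G) = 2 exactly.

Treewidth 2.
One optimal decomposition is:
Bags: B1 = {0, 1, 2}  B2 = {0, 2, 4}  B3 = {0, 1, 3}
Tree: B1–B2, B1–B3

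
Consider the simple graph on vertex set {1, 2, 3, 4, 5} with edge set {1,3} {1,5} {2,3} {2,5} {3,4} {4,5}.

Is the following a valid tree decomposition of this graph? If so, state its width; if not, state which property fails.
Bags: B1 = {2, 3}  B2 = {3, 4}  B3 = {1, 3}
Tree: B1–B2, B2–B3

No — vertex 5 appears in no bag.

A tree decomposition must satisfy three properties: every vertex lies in some bag; for every edge, both endpoints lie together in some bag; and for every vertex, the bags containing it form a connected subtree. Here vertex 5 appears in no bag, so the decomposition is invalid.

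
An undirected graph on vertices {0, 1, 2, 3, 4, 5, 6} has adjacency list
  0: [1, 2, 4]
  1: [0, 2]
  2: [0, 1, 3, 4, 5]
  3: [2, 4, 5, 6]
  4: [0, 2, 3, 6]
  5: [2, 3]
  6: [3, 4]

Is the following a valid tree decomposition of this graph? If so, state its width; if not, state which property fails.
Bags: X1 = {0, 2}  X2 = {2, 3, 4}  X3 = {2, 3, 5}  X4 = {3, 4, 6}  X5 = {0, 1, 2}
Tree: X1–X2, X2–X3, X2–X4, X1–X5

No — edge (4,0) lies in no bag.

A tree decomposition must satisfy three properties: every vertex lies in some bag; for every edge, both endpoints lie together in some bag; and for every vertex, the bags containing it form a connected subtree. Here edge (4,0) lies in no bag, so the decomposition is invalid.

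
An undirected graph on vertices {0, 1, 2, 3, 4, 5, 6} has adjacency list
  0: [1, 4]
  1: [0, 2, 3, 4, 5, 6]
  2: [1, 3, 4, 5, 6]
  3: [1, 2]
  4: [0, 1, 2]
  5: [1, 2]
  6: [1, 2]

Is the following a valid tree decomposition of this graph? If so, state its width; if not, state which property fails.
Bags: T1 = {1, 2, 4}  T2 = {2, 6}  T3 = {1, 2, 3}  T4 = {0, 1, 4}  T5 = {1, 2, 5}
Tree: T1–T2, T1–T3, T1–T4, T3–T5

No — edge (1,6) lies in no bag.

A tree decomposition must satisfy three properties: every vertex lies in some bag; for every edge, both endpoints lie together in some bag; and for every vertex, the bags containing it form a connected subtree. Here edge (1,6) lies in no bag, so the decomposition is invalid.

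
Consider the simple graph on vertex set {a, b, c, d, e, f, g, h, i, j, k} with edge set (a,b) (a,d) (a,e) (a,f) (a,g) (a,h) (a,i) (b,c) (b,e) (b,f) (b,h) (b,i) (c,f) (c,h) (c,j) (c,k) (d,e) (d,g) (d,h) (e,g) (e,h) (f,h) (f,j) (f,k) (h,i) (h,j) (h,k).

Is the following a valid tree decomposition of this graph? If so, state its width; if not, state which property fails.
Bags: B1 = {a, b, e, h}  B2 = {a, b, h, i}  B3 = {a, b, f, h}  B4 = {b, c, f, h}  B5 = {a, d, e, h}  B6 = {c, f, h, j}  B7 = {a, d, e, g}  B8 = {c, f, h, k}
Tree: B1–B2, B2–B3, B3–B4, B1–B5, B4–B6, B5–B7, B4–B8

Yes; width 3.

Vertex coverage: the bags together contain {a, b, c, d, e, f, g, h, i, j, k}, the full vertex set. Edge coverage: each edge of G has both endpoints in at least one bag. Running intersection: for every vertex, the bags containing it form a connected subtree. All three properties hold, so this is a valid tree decomposition of width max|bag| − 1 = 3, and hence tw(G) ≤ 3.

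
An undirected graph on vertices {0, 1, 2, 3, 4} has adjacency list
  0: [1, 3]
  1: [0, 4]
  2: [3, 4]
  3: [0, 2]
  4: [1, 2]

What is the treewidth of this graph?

A width-2 tree decomposition is:
Bags: B1 = {2, 3, 4}  B2 = {0, 3, 4}  B3 = {0, 1, 4}
Tree: B1–B2, B2–B3
Each bag holds 3 vertices, so the decomposition has width 2, which upper-bounds the treewidth. The edges 4–2–3–0–1–4 form a cycle, so G is not a tree and its treewidth is at least 2. Hence tw(G) = 2 exactly.

2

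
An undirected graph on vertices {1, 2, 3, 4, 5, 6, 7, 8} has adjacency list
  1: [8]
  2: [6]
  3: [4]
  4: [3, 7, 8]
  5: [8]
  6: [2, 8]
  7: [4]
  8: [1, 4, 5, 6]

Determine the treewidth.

1

A width-1 tree decomposition is:
Bags: B1 = {2, 6}  B2 = {6, 8}  B3 = {4, 8}  B4 = {3, 4}  B5 = {1, 8}  B6 = {4, 7}  B7 = {5, 8}
Tree: B1–B2, B2–B3, B3–B4, B3–B5, B4–B6, B5–B7
The largest bag has 2 vertices, giving width 1; this decomposition certifies tw(G) ≤ 1. G has an edge, so its treewidth is at least 1. Combining the bounds, tw(G) = 1.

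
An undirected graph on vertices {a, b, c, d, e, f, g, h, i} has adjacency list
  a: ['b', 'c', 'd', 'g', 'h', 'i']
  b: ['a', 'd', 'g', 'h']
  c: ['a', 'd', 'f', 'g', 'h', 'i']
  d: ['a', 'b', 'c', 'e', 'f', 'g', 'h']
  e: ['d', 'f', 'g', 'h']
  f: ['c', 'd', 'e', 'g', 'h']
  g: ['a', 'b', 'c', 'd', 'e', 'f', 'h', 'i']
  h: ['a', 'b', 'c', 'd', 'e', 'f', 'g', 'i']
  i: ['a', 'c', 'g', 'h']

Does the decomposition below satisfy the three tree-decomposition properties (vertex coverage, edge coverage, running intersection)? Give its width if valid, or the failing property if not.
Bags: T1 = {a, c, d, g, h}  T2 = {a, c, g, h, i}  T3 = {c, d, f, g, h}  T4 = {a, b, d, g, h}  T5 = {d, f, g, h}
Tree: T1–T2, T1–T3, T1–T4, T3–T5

A tree decomposition must satisfy three properties: every vertex lies in some bag; for every edge, both endpoints lie together in some bag; and for every vertex, the bags containing it form a connected subtree. Here vertex e appears in no bag, so the decomposition is invalid.

No — vertex e appears in no bag.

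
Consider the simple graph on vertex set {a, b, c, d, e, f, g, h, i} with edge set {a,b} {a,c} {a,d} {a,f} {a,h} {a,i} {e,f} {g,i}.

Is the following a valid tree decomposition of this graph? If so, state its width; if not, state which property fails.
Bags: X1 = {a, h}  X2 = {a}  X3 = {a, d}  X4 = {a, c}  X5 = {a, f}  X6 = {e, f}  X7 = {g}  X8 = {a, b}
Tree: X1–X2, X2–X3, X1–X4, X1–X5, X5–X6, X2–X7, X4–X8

A tree decomposition must satisfy three properties: every vertex lies in some bag; for every edge, both endpoints lie together in some bag; and for every vertex, the bags containing it form a connected subtree. Here vertex i appears in no bag, so the decomposition is invalid.

No — vertex i appears in no bag.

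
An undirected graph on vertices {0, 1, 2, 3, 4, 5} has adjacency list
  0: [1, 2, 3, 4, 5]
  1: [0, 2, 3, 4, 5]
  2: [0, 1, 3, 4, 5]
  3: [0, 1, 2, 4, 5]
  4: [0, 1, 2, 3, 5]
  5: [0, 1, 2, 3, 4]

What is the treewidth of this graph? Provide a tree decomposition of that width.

Treewidth 5.
One optimal decomposition is:
Bags: B1 = {0, 1, 2, 3, 4, 5}
Tree: (single bag)

A single bag containing all 6 vertices is trivially a valid decomposition of width 5. Conversely, {0, 1, 2, 3, 4, 5} is a clique of size 6, and the vertices of any clique must share a bag in every tree decomposition; so some bag has ≥ 6 vertices and tw(G) ≥ 5. The upper and lower bounds meet at 5, so that is the treewidth.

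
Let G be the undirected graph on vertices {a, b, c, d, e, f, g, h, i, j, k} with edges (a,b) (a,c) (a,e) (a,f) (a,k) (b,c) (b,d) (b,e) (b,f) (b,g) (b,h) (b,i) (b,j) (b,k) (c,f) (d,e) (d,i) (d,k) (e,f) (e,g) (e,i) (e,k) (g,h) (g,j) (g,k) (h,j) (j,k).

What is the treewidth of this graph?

3

A width-3 tree decomposition is:
Bags: B1 = {a, b, e, k}  B2 = {b, d, e, k}  B3 = {b, e, g, k}  B4 = {a, b, e, f}  B5 = {b, d, e, i}  B6 = {b, g, j, k}  B7 = {b, g, h, j}  B8 = {a, b, c, f}
Tree: B1–B2, B2–B3, B1–B4, B2–B5, B3–B6, B6–B7, B4–B8
Every bag has size at most 4, so the width is 4 − 1 = 3 and tw(G) ≤ 3. Conversely, {b, g, h, j} is a clique of size 4, and the vertices of any clique must share a bag in every tree decomposition; so some bag has ≥ 4 vertices and tw(G) ≥ 3. Combining the bounds, tw(G) = 3.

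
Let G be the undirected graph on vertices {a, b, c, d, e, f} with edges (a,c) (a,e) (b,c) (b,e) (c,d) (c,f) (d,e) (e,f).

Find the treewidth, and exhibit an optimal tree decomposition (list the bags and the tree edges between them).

Each bag holds 3 vertices, so the decomposition has width 2, which upper-bounds the treewidth. Since e–f–c–a–e is a cycle in G, G is not acyclic. Forests are exactly the graphs of treewidth ≤ 1, so tw(G) ≥ 2. Combining the bounds, tw(G) = 2.

Treewidth 2.
One such decomposition:
Bags: B1 = {c, e, f}  B2 = {a, c, e}  B3 = {b, c, e}  B4 = {c, d, e}
Tree: B1–B2, B2–B3, B3–B4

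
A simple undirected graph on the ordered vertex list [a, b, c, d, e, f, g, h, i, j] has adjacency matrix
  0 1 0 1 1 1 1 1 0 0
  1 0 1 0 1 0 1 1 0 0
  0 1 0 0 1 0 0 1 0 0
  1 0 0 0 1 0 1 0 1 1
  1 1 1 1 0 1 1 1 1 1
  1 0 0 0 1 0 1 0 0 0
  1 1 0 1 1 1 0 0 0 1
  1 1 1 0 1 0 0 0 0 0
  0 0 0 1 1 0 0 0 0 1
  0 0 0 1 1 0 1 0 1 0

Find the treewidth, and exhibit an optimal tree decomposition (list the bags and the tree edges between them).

Every bag has size at most 4, so the width is 4 − 1 = 3 and tw(G) ≤ 3. On the other hand G contains the 4-clique {d, e, g, j}. A clique must lie in a single bag of any decomposition, so no decomposition can have width below 3. The upper and lower bounds meet at 3, so that is the treewidth.

Treewidth 3.
One such decomposition:
Bags: B1 = {a, b, e, g}  B2 = {a, e, f, g}  B3 = {a, b, e, h}  B4 = {b, c, e, h}  B5 = {a, d, e, g}  B6 = {d, e, g, j}  B7 = {d, e, i, j}
Tree: B1–B2, B1–B3, B3–B4, B1–B5, B5–B6, B6–B7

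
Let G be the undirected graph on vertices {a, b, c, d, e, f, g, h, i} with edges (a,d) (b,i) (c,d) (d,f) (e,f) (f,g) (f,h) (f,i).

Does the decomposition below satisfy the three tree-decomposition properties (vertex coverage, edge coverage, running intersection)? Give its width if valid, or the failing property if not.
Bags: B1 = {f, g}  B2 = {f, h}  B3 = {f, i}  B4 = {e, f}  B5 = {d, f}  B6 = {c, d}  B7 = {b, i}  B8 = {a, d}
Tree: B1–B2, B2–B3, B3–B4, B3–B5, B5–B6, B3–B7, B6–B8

Vertex coverage: the bags together contain {a, b, c, d, e, f, g, h, i}, the full vertex set. Edge coverage: each edge of G has both endpoints in at least one bag. Running intersection: for every vertex, the bags containing it form a connected subtree. All three properties hold, so this is a valid tree decomposition of width max|bag| − 1 = 1, and hence tw(G) ≤ 1.

Yes; width 1.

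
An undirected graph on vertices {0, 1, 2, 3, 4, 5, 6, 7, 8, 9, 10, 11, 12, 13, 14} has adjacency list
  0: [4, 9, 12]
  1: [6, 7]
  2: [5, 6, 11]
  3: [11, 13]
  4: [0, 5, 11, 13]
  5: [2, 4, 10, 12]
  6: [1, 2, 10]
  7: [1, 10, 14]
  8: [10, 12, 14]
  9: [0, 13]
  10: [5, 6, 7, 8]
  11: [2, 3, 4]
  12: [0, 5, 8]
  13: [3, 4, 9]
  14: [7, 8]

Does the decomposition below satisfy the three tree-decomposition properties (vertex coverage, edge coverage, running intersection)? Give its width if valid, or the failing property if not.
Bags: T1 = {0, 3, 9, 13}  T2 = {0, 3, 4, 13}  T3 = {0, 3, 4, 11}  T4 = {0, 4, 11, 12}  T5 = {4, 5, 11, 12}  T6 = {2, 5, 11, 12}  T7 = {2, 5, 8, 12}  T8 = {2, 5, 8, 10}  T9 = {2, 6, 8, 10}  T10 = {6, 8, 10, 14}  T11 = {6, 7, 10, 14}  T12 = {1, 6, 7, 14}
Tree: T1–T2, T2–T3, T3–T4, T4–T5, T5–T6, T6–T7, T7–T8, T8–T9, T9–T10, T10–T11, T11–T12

Vertex coverage: the bags together contain {0, 1, 2, 3, 4, 5, 6, 7, 8, 9, 10, 11, 12, 13, 14}, the full vertex set. Edge coverage: each edge of G has both endpoints in at least one bag. Running intersection: for every vertex, the bags containing it form a connected subtree. All three properties hold, so this is a valid tree decomposition of width max|bag| − 1 = 3, and hence tw(G) ≤ 3.

Yes; width 3.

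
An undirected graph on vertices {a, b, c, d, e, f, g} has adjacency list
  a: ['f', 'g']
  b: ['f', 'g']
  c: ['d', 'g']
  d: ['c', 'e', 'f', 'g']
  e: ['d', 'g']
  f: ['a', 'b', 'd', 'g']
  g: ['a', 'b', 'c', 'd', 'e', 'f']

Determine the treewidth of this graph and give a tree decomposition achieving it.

Treewidth 2.
One optimal decomposition is:
Bags: B1 = {c, d, g}  B2 = {d, f, g}  B3 = {d, e, g}  B4 = {b, f, g}  B5 = {a, f, g}
Tree: B1–B2, B2–B3, B2–B4, B2–B5

Every bag has size at most 3, so the width is 3 − 1 = 2 and tw(G) ≤ 2. Conversely, {d, e, g} is a clique of size 3, and the vertices of any clique must share a bag in every tree decomposition; so some bag has ≥ 3 vertices and tw(G) ≥ 2. The upper and lower bounds meet at 2, so that is the treewidth.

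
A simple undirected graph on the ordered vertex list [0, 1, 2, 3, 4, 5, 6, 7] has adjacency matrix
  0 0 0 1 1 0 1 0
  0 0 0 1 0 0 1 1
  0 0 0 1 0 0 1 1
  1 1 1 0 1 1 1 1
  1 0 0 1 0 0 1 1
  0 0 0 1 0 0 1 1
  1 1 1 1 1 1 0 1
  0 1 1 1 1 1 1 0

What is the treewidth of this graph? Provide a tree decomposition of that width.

Every bag has size at most 4, so the width is 4 − 1 = 3 and tw(G) ≤ 3. For the lower bound, the 4 vertices {0, 3, 4, 6} are pairwise adjacent, and any tree decomposition puts a clique entirely inside one bag — forcing width ≥ 3. The upper and lower bounds meet at 3, so that is the treewidth.

Treewidth 3.
One such decomposition:
Bags: B1 = {3, 4, 6, 7}  B2 = {2, 3, 6, 7}  B3 = {0, 3, 4, 6}  B4 = {3, 5, 6, 7}  B5 = {1, 3, 6, 7}
Tree: B1–B2, B1–B3, B2–B4, B2–B5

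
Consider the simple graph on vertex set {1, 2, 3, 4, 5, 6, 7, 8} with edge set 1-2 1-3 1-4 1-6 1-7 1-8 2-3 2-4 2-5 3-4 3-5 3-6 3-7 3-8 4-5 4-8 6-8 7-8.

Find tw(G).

A width-3 tree decomposition is:
Bags: B1 = {1, 3, 4, 8}  B2 = {1, 3, 6, 8}  B3 = {1, 2, 3, 4}  B4 = {2, 3, 4, 5}  B5 = {1, 3, 7, 8}
Tree: B1–B2, B1–B3, B3–B4, B1–B5
Each bag holds 4 vertices, so the decomposition has width 3, which upper-bounds the treewidth. Conversely, {1, 3, 4, 8} is a clique of size 4, and the vertices of any clique must share a bag in every tree decomposition; so some bag has ≥ 4 vertices and tw(G) ≥ 3. The upper and lower bounds meet at 3, so that is the treewidth.

3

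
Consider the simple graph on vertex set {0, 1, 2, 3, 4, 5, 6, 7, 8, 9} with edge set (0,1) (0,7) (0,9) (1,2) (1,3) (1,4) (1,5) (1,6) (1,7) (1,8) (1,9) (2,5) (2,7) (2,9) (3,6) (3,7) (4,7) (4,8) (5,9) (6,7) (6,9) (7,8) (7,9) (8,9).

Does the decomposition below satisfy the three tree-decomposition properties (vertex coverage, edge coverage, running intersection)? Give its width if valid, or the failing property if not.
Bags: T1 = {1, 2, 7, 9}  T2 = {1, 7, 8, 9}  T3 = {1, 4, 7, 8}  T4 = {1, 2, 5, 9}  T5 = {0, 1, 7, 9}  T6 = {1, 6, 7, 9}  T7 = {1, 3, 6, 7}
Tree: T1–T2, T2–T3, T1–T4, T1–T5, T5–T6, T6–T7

Every vertex of G appears in some bag (union = {0, 1, 2, 3, 4, 5, 6, 7, 8, 9}); every edge is covered by a bag; and for each vertex v the set of bags containing v is connected in the bag tree. The decomposition is therefore valid. The largest bag has 4 vertices, so the width is 3.

Yes; width 3.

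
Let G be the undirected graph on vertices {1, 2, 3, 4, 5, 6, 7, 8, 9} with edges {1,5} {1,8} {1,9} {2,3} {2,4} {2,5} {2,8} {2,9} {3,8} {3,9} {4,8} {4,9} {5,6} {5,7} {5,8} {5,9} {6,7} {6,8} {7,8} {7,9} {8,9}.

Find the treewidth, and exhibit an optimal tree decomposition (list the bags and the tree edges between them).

Every bag has size at most 4, so the width is 4 − 1 = 3 and tw(G) ≤ 3. Conversely, {1, 5, 8, 9} is a clique of size 4, and the vertices of any clique must share a bag in every tree decomposition; so some bag has ≥ 4 vertices and tw(G) ≥ 3. Therefore the treewidth is 3.

Treewidth 3.
One such decomposition:
Bags: B1 = {5, 7, 8, 9}  B2 = {1, 5, 8, 9}  B3 = {2, 5, 8, 9}  B4 = {2, 4, 8, 9}  B5 = {5, 6, 7, 8}  B6 = {2, 3, 8, 9}
Tree: B1–B2, B1–B3, B3–B4, B1–B5, B3–B6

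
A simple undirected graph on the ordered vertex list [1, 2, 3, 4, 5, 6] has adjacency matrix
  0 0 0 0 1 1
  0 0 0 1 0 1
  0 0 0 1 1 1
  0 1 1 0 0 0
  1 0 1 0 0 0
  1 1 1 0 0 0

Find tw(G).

A width-2 tree decomposition is:
Bags: B1 = {2, 3, 4}  B2 = {2, 3, 6}  B3 = {3, 5, 6}  B4 = {1, 5, 6}
Tree: B1–B2, B2–B3, B3–B4
Each bag holds 3 vertices, so the decomposition has width 2, which upper-bounds the treewidth. The edges 4–2–6–3–4 form a cycle, so G is not a tree and its treewidth is at least 2. Therefore the treewidth is 2.

2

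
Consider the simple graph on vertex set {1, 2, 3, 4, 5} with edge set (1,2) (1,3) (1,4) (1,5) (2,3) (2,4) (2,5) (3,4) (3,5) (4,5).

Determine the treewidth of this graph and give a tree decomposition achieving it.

Treewidth 4.
One optimal decomposition is:
Bags: B1 = {1, 2, 3, 4, 5}
Tree: (single bag)

With just one bag of size 5, the width is 5 − 1 = 4, so tw(G) ≤ 4. For the lower bound, the 5 vertices {1, 2, 3, 4, 5} are pairwise adjacent, and any tree decomposition puts a clique entirely inside one bag — forcing width ≥ 4. Hence tw(G) = 4 exactly.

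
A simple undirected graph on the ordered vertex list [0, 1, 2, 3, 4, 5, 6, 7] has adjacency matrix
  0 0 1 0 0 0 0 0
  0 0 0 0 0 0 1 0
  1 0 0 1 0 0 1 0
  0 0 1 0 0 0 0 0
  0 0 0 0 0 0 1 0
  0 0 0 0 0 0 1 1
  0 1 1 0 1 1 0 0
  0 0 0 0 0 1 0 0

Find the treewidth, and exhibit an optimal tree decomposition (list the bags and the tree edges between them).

Each bag holds 2 vertices, so the decomposition has width 1, which upper-bounds the treewidth. Any graph with an edge has treewidth ≥ 1, and G has the edge 6–2. Combining the bounds, tw(G) = 1.

Treewidth 1.
Bags: B1 = {2, 6}  B2 = {5, 6}  B3 = {5, 7}  B4 = {1, 6}  B5 = {4, 6}  B6 = {0, 2}  B7 = {2, 3}
Tree: B1–B2, B2–B3, B1–B4, B2–B5, B1–B6, B6–B7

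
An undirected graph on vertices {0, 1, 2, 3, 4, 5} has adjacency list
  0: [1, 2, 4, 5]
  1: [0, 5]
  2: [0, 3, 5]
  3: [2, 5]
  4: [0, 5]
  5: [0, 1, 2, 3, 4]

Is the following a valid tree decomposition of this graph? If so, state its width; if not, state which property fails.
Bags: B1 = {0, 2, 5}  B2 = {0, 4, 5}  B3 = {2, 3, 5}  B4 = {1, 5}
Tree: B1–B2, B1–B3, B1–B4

No — edge (0,1) lies in no bag.

A tree decomposition must satisfy three properties: every vertex lies in some bag; for every edge, both endpoints lie together in some bag; and for every vertex, the bags containing it form a connected subtree. Here edge (0,1) lies in no bag, so the decomposition is invalid.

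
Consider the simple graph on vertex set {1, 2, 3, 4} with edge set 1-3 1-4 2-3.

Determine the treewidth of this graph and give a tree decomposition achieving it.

Every bag has size at most 2, so the width is 2 − 1 = 1 and tw(G) ≤ 1. Any graph with an edge has treewidth ≥ 1, and G has the edge 2–3. Therefore the treewidth is 1.

Treewidth 1.
One optimal decomposition is:
Bags: B1 = {2, 3}  B2 = {1, 3}  B3 = {1, 4}
Tree: B1–B2, B2–B3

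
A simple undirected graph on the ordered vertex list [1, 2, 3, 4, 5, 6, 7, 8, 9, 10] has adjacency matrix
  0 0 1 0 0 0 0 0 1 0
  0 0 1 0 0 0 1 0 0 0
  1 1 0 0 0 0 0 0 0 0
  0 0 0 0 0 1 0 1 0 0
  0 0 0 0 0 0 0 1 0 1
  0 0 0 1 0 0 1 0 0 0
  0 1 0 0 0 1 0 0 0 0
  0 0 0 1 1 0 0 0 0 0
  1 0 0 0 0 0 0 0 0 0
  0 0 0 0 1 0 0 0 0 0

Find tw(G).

1

A width-1 tree decomposition is:
Bags: B1 = {5, 10}  B2 = {5, 8}  B3 = {4, 8}  B4 = {4, 6}  B5 = {6, 7}  B6 = {2, 7}  B7 = {2, 3}  B8 = {1, 3}  B9 = {1, 9}
Tree: B1–B2, B2–B3, B3–B4, B4–B5, B5–B6, B6–B7, B7–B8, B8–B9
Every bag has size at most 2, so the width is 2 − 1 = 1 and tw(G) ≤ 1. Since G has at least one edge (e.g. 10–5), it is not an edgeless graph, so tw(G) ≥ 1. Combining the bounds, tw(G) = 1.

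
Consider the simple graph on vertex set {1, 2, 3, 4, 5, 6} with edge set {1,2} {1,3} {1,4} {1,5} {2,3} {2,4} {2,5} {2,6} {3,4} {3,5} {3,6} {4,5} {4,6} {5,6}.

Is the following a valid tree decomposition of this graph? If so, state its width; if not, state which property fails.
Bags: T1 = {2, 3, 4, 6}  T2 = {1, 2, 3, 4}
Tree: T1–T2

No — vertex 5 appears in no bag.

A tree decomposition must satisfy three properties: every vertex lies in some bag; for every edge, both endpoints lie together in some bag; and for every vertex, the bags containing it form a connected subtree. Here vertex 5 appears in no bag, so the decomposition is invalid.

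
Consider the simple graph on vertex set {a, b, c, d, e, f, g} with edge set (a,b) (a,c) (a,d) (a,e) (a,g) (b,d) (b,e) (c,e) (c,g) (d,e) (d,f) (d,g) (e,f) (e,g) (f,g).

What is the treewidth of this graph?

3

A width-3 tree decomposition is:
Bags: B1 = {a, b, d, e}  B2 = {a, d, e, g}  B3 = {d, e, f, g}  B4 = {a, c, e, g}
Tree: B1–B2, B2–B3, B2–B4
The largest bag has 4 vertices, giving width 3; this decomposition certifies tw(G) ≤ 3. For the lower bound, the 4 vertices {d, e, f, g} are pairwise adjacent, and any tree decomposition puts a clique entirely inside one bag — forcing width ≥ 3. The upper and lower bounds meet at 3, so that is the treewidth.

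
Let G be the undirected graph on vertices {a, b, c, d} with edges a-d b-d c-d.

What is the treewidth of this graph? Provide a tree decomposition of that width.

Every bag has size at most 2, so the width is 2 − 1 = 1 and tw(G) ≤ 1. G has an edge, so its treewidth is at least 1. Therefore the treewidth is 1.

Treewidth 1.
One optimal decomposition is:
Bags: B1 = {a, d}  B2 = {c, d}  B3 = {b, d}
Tree: B1–B2, B2–B3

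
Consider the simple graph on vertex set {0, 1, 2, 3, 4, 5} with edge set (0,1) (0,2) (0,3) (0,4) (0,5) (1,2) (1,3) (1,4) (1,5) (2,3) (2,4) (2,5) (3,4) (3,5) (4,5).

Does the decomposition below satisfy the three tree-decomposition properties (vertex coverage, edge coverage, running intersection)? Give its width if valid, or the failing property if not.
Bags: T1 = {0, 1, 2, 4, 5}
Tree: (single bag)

A tree decomposition must satisfy three properties: every vertex lies in some bag; for every edge, both endpoints lie together in some bag; and for every vertex, the bags containing it form a connected subtree. Here vertex 3 appears in no bag, so the decomposition is invalid.

No — vertex 3 appears in no bag.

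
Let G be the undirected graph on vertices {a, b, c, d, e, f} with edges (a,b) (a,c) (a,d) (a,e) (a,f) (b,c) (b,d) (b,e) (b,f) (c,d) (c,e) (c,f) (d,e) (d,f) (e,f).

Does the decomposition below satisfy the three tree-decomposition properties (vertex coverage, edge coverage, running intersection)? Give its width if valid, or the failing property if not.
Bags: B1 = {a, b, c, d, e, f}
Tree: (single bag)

Every vertex of G appears in some bag (union = {a, b, c, d, e, f}); every edge is covered by a bag; and for each vertex v the set of bags containing v is connected in the bag tree. The decomposition is therefore valid. The largest bag has 6 vertices, so the width is 5.

Yes; width 5.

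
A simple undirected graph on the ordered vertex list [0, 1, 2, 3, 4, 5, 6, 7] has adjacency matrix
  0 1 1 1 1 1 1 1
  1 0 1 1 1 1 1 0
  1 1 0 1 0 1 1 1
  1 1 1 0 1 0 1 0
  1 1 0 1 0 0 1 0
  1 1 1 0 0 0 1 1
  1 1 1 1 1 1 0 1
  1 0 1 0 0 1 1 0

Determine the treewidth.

4

A width-4 tree decomposition is:
Bags: B1 = {0, 1, 3, 4, 6}  B2 = {0, 1, 2, 3, 6}  B3 = {0, 1, 2, 5, 6}  B4 = {0, 2, 5, 6, 7}
Tree: B1–B2, B2–B3, B3–B4
Every bag has size at most 5, so the width is 5 − 1 = 4 and tw(G) ≤ 4. For the lower bound, the 5 vertices {0, 1, 2, 3, 6} are pairwise adjacent, and any tree decomposition puts a clique entirely inside one bag — forcing width ≥ 4. The upper and lower bounds meet at 4, so that is the treewidth.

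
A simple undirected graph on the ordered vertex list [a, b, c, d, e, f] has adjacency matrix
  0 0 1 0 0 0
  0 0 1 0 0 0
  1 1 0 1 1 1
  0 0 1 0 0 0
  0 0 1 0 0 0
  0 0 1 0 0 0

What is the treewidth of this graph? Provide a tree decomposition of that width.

Treewidth 1.
One optimal decomposition is:
Bags: B1 = {c, d}  B2 = {b, c}  B3 = {a, c}  B4 = {c, e}  B5 = {c, f}
Tree: B1–B2, B2–B3, B3–B4, B1–B5

Each bag holds 2 vertices, so the decomposition has width 1, which upper-bounds the treewidth. Since G has at least one edge (e.g. c–d), it is not an edgeless graph, so tw(G) ≥ 1. The upper and lower bounds meet at 1, so that is the treewidth.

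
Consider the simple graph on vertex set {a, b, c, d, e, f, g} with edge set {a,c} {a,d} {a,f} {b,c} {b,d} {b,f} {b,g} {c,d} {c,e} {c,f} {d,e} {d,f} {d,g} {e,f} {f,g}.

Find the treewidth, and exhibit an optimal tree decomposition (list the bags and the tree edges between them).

Each bag holds 4 vertices, so the decomposition has width 3, which upper-bounds the treewidth. On the other hand G contains the 4-clique {b, d, f, g}. A clique must lie in a single bag of any decomposition, so no decomposition can have width below 3. The upper and lower bounds meet at 3, so that is the treewidth.

Treewidth 3.
One such decomposition:
Bags: B1 = {c, d, e, f}  B2 = {a, c, d, f}  B3 = {b, c, d, f}  B4 = {b, d, f, g}
Tree: B1–B2, B2–B3, B3–B4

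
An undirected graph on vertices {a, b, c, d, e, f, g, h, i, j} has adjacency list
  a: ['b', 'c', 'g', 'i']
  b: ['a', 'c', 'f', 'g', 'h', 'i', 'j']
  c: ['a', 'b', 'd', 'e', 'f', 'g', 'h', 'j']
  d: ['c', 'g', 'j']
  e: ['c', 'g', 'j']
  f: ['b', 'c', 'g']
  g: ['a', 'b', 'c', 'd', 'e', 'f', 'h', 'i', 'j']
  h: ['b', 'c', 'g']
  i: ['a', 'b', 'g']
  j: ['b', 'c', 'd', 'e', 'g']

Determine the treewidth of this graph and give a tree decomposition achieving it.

Treewidth 3.
One optimal decomposition is:
Bags: B1 = {b, c, g, j}  B2 = {c, e, g, j}  B3 = {a, b, c, g}  B4 = {b, c, f, g}  B5 = {a, b, g, i}  B6 = {c, d, g, j}  B7 = {b, c, g, h}
Tree: B1–B2, B1–B3, B1–B4, B3–B5, B2–B6, B3–B7

Every bag has size at most 4, so the width is 4 − 1 = 3 and tw(G) ≤ 3. For the lower bound, the 4 vertices {c, d, g, j} are pairwise adjacent, and any tree decomposition puts a clique entirely inside one bag — forcing width ≥ 3. The upper and lower bounds meet at 3, so that is the treewidth.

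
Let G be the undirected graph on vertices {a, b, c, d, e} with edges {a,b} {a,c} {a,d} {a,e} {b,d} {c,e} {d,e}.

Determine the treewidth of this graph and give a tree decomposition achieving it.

Treewidth 2.
One such decomposition:
Bags: B1 = {a, d, e}  B2 = {a, b, d}  B3 = {a, c, e}
Tree: B1–B2, B1–B3

The largest bag has 3 vertices, giving width 2; this decomposition certifies tw(G) ≤ 2. On the other hand G contains the 3-clique {a, d, e}. A clique must lie in a single bag of any decomposition, so no decomposition can have width below 2. Combining the bounds, tw(G) = 2.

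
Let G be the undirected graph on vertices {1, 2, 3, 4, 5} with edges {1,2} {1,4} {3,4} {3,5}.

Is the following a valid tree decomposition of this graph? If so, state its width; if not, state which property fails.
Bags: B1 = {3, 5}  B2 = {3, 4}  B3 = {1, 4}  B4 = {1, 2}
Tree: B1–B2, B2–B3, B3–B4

Every vertex of G appears in some bag (union = {1, 2, 3, 4, 5}); every edge is covered by a bag; and for each vertex v the set of bags containing v is connected in the bag tree. The decomposition is therefore valid. The largest bag has 2 vertices, so the width is 1.

Yes; width 1.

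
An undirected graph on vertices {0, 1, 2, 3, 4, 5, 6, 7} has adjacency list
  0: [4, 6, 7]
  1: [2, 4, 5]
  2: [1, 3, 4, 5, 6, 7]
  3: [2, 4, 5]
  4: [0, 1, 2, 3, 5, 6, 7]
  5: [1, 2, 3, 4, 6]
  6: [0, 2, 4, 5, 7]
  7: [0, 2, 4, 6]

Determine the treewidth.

3

A width-3 tree decomposition is:
Bags: B1 = {2, 4, 6, 7}  B2 = {2, 4, 5, 6}  B3 = {1, 2, 4, 5}  B4 = {0, 4, 6, 7}  B5 = {2, 3, 4, 5}
Tree: B1–B2, B2–B3, B1–B4, B3–B5
Each bag holds 4 vertices, so the decomposition has width 3, which upper-bounds the treewidth. For the lower bound, the 4 vertices {0, 4, 6, 7} are pairwise adjacent, and any tree decomposition puts a clique entirely inside one bag — forcing width ≥ 3. The upper and lower bounds meet at 3, so that is the treewidth.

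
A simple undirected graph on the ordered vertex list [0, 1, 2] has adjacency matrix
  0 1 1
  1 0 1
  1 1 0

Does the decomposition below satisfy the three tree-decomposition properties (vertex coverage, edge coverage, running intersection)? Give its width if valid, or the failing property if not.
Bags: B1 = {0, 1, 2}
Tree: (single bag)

Every vertex of G appears in some bag (union = {0, 1, 2}); every edge is covered by a bag; and for each vertex v the set of bags containing v is connected in the bag tree. The decomposition is therefore valid. The largest bag has 3 vertices, so the width is 2.

Yes; width 2.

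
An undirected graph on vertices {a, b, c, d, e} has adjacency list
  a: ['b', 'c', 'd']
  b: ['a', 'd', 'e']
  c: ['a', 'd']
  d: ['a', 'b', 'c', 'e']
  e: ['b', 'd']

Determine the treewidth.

A width-2 tree decomposition is:
Bags: B1 = {a, c, d}  B2 = {a, b, d}  B3 = {b, d, e}
Tree: B1–B2, B2–B3
The largest bag has 3 vertices, giving width 2; this decomposition certifies tw(G) ≤ 2. On the other hand G contains the 3-clique {b, d, e}. A clique must lie in a single bag of any decomposition, so no decomposition can have width below 2. Combining the bounds, tw(G) = 2.

2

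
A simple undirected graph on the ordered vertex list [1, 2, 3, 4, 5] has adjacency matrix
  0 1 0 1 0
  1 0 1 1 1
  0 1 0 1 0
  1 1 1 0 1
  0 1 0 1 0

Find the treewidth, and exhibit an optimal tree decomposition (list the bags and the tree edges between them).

Treewidth 2.
One optimal decomposition is:
Bags: B1 = {1, 2, 4}  B2 = {2, 4, 5}  B3 = {2, 3, 4}
Tree: B1–B2, B1–B3

The largest bag has 3 vertices, giving width 2; this decomposition certifies tw(G) ≤ 2. On the other hand G contains the 3-clique {1, 2, 4}. A clique must lie in a single bag of any decomposition, so no decomposition can have width below 2. Combining the bounds, tw(G) = 2.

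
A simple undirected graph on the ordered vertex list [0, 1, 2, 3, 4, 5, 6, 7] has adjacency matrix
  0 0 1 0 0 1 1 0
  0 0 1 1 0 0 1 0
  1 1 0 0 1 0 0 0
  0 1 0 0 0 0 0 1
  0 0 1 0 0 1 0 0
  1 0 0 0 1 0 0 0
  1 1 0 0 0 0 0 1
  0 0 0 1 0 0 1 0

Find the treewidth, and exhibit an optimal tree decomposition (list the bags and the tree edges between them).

Each bag holds 3 vertices, so the decomposition has width 2, which upper-bounds the treewidth. Since 4–5–0–2–4 is a cycle in G, G is not acyclic. Forests are exactly the graphs of treewidth ≤ 1, so tw(G) ≥ 2. Therefore the treewidth is 2.

Treewidth 2.
One such decomposition:
Bags: B1 = {2, 4, 5}  B2 = {0, 2, 5}  B3 = {0, 1, 2}  B4 = {0, 1, 6}  B5 = {1, 3, 6}  B6 = {3, 6, 7}
Tree: B1–B2, B2–B3, B3–B4, B4–B5, B5–B6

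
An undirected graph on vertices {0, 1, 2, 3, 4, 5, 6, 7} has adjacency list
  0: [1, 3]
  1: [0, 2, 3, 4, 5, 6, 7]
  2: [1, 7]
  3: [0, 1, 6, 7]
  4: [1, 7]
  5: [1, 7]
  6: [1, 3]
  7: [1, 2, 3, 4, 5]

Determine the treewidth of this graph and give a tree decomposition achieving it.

Treewidth 2.
One optimal decomposition is:
Bags: B1 = {1, 3, 6}  B2 = {0, 1, 3}  B3 = {1, 3, 7}  B4 = {1, 4, 7}  B5 = {1, 2, 7}  B6 = {1, 5, 7}
Tree: B1–B2, B1–B3, B3–B4, B3–B5, B5–B6

Every bag has size at most 3, so the width is 3 − 1 = 2 and tw(G) ≤ 2. Conversely, {0, 1, 3} is a clique of size 3, and the vertices of any clique must share a bag in every tree decomposition; so some bag has ≥ 3 vertices and tw(G) ≥ 2. Combining the bounds, tw(G) = 2.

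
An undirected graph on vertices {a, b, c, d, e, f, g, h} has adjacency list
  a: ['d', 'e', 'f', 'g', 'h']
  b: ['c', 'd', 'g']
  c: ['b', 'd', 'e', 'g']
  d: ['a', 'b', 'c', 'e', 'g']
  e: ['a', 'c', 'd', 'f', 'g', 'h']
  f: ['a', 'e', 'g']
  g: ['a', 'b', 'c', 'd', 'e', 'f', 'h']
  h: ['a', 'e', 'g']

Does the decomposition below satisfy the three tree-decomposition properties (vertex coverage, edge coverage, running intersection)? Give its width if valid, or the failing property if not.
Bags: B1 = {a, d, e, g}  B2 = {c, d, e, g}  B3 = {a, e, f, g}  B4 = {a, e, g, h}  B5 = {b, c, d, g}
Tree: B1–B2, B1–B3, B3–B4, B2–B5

Yes; width 3.

Checking the three conditions: (i) the bags cover all of {a, b, c, d, e, f, g, h}; (ii) for each edge, some bag contains both endpoints; (iii) the bags containing any fixed vertex form a subtree. All hold, so the decomposition is valid with width 4 − 1 = 3.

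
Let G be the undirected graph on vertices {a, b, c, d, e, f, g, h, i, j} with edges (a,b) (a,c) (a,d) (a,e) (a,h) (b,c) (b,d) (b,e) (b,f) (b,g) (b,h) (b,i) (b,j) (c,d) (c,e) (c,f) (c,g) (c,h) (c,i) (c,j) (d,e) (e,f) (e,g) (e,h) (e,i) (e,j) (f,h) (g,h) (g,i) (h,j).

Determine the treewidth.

A width-4 tree decomposition is:
Bags: B1 = {a, b, c, e, h}  B2 = {b, c, e, f, h}  B3 = {a, b, c, d, e}  B4 = {b, c, e, h, j}  B5 = {b, c, e, g, h}  B6 = {b, c, e, g, i}
Tree: B1–B2, B1–B3, B2–B4, B1–B5, B5–B6
Every bag has size at most 5, so the width is 5 − 1 = 4 and tw(G) ≤ 4. Conversely, {a, b, c, d, e} is a clique of size 5, and the vertices of any clique must share a bag in every tree decomposition; so some bag has ≥ 5 vertices and tw(G) ≥ 4. The upper and lower bounds meet at 4, so that is the treewidth.

4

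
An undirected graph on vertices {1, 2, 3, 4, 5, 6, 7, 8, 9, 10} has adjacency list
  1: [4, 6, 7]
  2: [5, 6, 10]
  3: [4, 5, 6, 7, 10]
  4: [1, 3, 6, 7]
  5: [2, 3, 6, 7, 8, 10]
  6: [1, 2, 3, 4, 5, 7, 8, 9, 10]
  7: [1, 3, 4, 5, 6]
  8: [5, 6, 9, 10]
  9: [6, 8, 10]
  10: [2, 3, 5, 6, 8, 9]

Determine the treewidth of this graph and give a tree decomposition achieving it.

Treewidth 3.
One optimal decomposition is:
Bags: B1 = {3, 5, 6, 7}  B2 = {3, 4, 6, 7}  B3 = {3, 5, 6, 10}  B4 = {5, 6, 8, 10}  B5 = {6, 8, 9, 10}  B6 = {2, 5, 6, 10}  B7 = {1, 4, 6, 7}
Tree: B1–B2, B1–B3, B3–B4, B4–B5, B3–B6, B2–B7

Each bag holds 4 vertices, so the decomposition has width 3, which upper-bounds the treewidth. On the other hand G contains the 4-clique {1, 4, 6, 7}. A clique must lie in a single bag of any decomposition, so no decomposition can have width below 3. Hence tw(G) = 3 exactly.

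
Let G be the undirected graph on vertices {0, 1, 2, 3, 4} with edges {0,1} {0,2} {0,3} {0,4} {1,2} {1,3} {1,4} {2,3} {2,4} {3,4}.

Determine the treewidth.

A width-4 tree decomposition is:
Bags: B1 = {0, 1, 2, 3, 4}
Tree: (single bag)
A single bag containing all 5 vertices is trivially a valid decomposition of width 4. For the lower bound, the 5 vertices {0, 1, 2, 3, 4} are pairwise adjacent, and any tree decomposition puts a clique entirely inside one bag — forcing width ≥ 4. Hence tw(G) = 4 exactly.

4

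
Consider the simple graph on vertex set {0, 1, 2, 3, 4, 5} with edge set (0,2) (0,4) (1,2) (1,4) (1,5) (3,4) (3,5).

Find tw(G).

A width-2 tree decomposition is:
Bags: B1 = {3, 4, 5}  B2 = {1, 4, 5}  B3 = {0, 1, 4}  B4 = {0, 1, 2}
Tree: B1–B2, B2–B3, B3–B4
Each bag holds 3 vertices, so the decomposition has width 2, which upper-bounds the treewidth. For the lower bound, G contains the cycle 3–5–1–4–3, so G is not a forest; only forests have treewidth ≤ 1, hence tw(G) ≥ 2. Therefore the treewidth is 2.

2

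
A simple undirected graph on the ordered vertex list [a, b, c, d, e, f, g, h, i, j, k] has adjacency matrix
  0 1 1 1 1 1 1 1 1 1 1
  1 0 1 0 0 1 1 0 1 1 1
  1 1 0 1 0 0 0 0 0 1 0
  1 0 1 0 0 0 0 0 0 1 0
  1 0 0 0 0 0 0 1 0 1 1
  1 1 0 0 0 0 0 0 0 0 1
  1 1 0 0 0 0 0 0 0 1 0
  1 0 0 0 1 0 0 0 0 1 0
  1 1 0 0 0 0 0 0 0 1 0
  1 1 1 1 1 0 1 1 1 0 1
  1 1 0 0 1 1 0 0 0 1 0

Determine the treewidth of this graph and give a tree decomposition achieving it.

Treewidth 3.
One such decomposition:
Bags: B1 = {a, b, j, k}  B2 = {a, e, j, k}  B3 = {a, b, i, j}  B4 = {a, b, g, j}  B5 = {a, b, f, k}  B6 = {a, e, h, j}  B7 = {a, b, c, j}  B8 = {a, c, d, j}
Tree: B1–B2, B1–B3, B1–B4, B1–B5, B2–B6, B3–B7, B7–B8

The largest bag has 4 vertices, giving width 3; this decomposition certifies tw(G) ≤ 3. Conversely, {a, c, d, j} is a clique of size 4, and the vertices of any clique must share a bag in every tree decomposition; so some bag has ≥ 4 vertices and tw(G) ≥ 3. Therefore the treewidth is 3.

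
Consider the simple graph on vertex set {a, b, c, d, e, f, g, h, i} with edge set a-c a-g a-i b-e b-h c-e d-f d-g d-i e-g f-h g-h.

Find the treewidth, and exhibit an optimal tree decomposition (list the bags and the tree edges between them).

Treewidth 3.
One optimal decomposition is:
Bags: B1 = {a, b, c, e}  B2 = {a, b, e, g}  B3 = {a, b, g, h}  B4 = {a, g, h, i}  B5 = {d, g, h, i}  B6 = {d, f, h, i}
Tree: B1–B2, B2–B3, B3–B4, B4–B5, B5–B6

Each bag holds 4 vertices, so the decomposition has width 3, which upper-bounds the treewidth. For the lower bound: the 4 vertex sets {b,c,e}, {a}, {g}, {d,f,h,i} are disjoint, each induces a connected subgraph, and every pair is joined by at least one edge of G. Contracting each set to a single vertex therefore yields K_{4} as a minor, and since treewidth is minor-monotone, tw(G) ≥ tw(K_{4}) = 3. Hence tw(G) = 3 exactly.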